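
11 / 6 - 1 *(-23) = 149 / 6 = 24.83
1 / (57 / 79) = 1.39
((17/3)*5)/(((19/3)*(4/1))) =85/76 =1.12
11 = 11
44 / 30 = 22 / 15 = 1.47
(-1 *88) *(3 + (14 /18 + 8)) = -9328 /9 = -1036.44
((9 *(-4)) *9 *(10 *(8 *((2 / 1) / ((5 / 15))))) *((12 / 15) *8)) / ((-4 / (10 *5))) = 12441600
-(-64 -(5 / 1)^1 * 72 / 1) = 424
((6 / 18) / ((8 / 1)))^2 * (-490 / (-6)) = 245 / 1728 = 0.14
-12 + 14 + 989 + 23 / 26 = 25789 / 26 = 991.88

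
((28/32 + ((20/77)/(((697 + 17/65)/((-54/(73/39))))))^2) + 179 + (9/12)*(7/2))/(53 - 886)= -0.22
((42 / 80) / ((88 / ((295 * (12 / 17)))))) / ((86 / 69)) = 256473 / 257312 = 1.00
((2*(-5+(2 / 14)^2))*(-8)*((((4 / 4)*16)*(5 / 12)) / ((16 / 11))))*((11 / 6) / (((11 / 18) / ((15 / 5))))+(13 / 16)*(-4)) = 308660 / 147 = 2099.73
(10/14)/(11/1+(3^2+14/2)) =5/189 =0.03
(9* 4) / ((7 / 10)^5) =3600000 / 16807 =214.20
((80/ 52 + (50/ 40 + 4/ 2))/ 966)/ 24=83/ 401856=0.00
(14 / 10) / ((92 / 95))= 133 / 92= 1.45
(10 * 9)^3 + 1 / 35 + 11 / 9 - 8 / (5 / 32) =229619266 / 315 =728950.05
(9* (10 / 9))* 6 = 60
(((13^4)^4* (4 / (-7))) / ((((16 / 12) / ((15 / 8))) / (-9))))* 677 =182447252988890164704585 / 56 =3257986660515895798296.16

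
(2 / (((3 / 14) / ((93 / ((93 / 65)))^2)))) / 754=4550 / 87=52.30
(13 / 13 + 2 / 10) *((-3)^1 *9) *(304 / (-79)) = 49248 / 395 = 124.68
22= 22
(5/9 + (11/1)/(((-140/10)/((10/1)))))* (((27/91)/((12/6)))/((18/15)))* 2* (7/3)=-1150/273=-4.21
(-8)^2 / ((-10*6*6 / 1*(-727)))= 8 / 32715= 0.00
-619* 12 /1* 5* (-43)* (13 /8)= 5190315 /2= 2595157.50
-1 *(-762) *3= 2286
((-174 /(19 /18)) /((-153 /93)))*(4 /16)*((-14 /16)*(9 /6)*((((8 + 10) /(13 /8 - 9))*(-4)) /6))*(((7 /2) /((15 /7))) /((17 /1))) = -8325639 /1619845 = -5.14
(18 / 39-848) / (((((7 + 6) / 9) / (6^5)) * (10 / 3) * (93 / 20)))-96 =-1542670368 / 5239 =-294458.94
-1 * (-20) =20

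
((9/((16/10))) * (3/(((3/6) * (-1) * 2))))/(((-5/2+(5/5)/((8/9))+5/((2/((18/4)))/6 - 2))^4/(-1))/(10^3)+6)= -1974136320000/672821352239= -2.93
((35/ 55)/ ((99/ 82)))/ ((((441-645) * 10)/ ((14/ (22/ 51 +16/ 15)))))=-2009/ 831996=-0.00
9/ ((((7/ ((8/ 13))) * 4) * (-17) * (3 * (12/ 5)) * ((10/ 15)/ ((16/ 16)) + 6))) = -3/ 12376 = -0.00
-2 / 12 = -0.17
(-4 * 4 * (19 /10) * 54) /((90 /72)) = -32832 /25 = -1313.28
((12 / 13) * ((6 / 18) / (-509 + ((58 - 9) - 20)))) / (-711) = 1 / 1109160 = 0.00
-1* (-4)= 4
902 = 902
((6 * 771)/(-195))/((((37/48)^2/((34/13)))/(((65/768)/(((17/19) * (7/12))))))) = -2109456/124579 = -16.93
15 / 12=5 / 4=1.25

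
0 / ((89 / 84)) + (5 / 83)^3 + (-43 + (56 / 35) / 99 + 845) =226998357301 / 283034565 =802.02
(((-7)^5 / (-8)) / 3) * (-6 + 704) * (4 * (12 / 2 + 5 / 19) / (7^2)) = 249914.61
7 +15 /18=47 /6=7.83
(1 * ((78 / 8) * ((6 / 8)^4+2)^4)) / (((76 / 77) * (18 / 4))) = 123780676220201 / 1958505086976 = 63.20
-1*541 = -541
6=6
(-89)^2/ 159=7921/ 159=49.82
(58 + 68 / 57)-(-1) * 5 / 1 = 3659 / 57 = 64.19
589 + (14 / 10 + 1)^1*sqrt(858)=12*sqrt(858) / 5 + 589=659.30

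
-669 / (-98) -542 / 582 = 168121 / 28518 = 5.90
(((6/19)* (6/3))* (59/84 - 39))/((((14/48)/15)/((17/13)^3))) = -5689843560/2045407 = -2781.77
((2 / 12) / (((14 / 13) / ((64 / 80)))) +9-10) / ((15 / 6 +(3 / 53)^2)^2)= -2903697008 / 20765636745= -0.14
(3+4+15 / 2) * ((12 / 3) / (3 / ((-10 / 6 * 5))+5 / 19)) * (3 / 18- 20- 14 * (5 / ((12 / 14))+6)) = 5110525 / 46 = 111098.37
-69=-69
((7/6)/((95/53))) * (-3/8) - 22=-33811/1520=-22.24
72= 72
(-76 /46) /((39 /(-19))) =0.80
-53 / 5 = -10.60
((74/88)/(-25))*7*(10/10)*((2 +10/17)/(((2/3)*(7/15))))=-333/170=-1.96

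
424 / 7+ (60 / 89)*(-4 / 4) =37316 / 623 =59.90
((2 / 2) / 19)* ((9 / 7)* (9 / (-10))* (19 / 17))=-81 / 1190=-0.07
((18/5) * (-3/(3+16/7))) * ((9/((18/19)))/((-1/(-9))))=-32319/185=-174.70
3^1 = 3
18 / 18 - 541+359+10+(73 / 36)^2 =-216287 / 1296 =-166.89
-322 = -322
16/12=4/3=1.33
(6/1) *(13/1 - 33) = -120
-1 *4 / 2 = -2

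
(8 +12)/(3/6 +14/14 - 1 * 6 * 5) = -40/57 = -0.70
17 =17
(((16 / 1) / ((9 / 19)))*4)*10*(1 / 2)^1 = 6080 / 9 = 675.56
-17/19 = -0.89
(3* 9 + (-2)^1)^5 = 9765625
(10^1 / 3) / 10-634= -1901 / 3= -633.67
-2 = -2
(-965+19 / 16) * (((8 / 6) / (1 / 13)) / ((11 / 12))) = -200473 / 11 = -18224.82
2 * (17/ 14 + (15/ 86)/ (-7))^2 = 256328/ 90601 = 2.83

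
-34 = -34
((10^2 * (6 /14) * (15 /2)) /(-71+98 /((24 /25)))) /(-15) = -1800 /2611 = -0.69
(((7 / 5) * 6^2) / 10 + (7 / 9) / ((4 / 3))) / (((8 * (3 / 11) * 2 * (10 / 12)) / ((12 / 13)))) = 1.43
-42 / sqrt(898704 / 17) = -7 * sqrt(17) / 158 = -0.18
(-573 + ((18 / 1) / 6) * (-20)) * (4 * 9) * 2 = -45576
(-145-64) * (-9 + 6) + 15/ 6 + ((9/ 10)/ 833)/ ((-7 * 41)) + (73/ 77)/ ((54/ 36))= 630.13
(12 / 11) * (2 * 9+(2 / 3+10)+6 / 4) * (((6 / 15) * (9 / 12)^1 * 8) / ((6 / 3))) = 2172 / 55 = 39.49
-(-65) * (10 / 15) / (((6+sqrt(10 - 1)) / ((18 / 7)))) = 260 / 21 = 12.38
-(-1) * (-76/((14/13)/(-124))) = 61256/7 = 8750.86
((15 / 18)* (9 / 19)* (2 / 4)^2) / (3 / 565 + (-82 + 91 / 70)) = -565 / 462004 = -0.00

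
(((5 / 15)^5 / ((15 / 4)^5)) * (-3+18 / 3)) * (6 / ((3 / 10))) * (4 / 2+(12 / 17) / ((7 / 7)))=188416 / 209131875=0.00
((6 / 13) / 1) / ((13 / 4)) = 24 / 169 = 0.14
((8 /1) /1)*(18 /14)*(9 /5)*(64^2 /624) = 55296 /455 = 121.53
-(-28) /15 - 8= -92 /15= -6.13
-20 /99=-0.20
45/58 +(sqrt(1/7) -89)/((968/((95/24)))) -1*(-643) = 95*sqrt(7)/162624 +433484629/673728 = 643.41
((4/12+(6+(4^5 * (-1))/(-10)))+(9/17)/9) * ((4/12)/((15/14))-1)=-860002/11475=-74.95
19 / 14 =1.36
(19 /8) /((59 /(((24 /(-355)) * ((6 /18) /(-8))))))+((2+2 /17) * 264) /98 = 796260947 /139577480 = 5.70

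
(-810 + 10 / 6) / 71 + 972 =960.62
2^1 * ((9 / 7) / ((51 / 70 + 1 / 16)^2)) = 806400 / 196249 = 4.11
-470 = -470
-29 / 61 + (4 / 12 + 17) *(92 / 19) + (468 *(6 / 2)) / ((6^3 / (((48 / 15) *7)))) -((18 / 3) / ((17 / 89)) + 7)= 190.64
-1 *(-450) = 450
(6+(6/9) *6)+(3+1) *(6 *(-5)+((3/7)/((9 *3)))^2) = -436586/3969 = -110.00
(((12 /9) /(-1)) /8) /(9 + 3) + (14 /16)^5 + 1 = 442079 /294912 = 1.50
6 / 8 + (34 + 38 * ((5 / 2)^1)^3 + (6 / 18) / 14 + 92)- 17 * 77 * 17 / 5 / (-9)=382736 / 315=1215.03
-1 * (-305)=305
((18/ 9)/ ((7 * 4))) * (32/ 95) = 16/ 665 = 0.02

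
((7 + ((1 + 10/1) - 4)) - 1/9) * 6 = 250/3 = 83.33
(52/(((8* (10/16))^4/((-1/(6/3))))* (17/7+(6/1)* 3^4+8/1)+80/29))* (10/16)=-2639/50387276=-0.00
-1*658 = -658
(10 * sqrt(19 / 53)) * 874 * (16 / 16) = 8740 * sqrt(1007) / 53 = 5232.99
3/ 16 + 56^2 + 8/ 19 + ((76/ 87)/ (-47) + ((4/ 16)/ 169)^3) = 75278082508863263/ 23999975553216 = 3136.59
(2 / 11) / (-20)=-1 / 110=-0.01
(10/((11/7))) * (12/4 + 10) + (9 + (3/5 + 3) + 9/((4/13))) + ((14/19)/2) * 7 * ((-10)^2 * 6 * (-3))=-18883267/4180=-4517.53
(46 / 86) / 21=23 / 903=0.03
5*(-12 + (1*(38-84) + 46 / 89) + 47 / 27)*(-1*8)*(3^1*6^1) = 10715920 / 267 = 40134.53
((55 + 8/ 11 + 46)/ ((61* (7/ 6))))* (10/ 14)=33570/ 32879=1.02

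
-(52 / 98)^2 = -676 / 2401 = -0.28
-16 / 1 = -16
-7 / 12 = -0.58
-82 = -82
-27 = -27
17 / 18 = 0.94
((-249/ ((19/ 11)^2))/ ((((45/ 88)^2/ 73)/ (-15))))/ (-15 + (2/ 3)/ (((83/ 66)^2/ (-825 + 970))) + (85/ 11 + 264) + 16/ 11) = 1094.53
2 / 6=1 / 3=0.33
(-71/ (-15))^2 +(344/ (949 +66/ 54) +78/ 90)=5684359/ 240525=23.63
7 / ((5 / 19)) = 133 / 5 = 26.60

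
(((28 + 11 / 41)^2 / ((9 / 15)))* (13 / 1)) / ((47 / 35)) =12893.22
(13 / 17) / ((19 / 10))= 130 / 323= 0.40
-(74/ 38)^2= -3.79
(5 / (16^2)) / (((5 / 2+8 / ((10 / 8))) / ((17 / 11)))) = 425 / 125312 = 0.00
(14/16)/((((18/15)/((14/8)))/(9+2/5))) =2303/192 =11.99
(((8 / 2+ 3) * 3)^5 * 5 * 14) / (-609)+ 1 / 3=-40840981 / 87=-469436.56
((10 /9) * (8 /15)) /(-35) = -16 /945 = -0.02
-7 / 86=-0.08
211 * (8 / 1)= 1688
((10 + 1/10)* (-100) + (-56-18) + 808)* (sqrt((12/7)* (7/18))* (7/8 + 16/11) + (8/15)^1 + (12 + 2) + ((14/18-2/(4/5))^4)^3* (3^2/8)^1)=-92299843112415325171/428456067194880-4715* sqrt(6)/22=-215949.26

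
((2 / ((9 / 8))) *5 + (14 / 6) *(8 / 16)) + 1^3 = 199 / 18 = 11.06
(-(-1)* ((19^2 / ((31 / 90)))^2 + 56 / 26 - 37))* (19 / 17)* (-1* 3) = -782174860119 / 212381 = -3682885.29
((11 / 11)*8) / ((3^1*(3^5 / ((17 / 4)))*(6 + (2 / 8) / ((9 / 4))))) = 34 / 4455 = 0.01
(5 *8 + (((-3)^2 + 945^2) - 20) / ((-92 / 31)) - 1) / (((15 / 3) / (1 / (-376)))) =13839923 / 86480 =160.04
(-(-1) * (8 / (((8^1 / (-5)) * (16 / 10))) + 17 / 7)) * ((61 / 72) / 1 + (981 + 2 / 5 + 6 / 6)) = -657371 / 960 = -684.76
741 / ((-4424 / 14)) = -741 / 316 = -2.34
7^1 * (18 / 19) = 126 / 19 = 6.63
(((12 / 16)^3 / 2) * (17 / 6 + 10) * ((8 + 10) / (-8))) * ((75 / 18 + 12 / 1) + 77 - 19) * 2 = -925155 / 1024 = -903.47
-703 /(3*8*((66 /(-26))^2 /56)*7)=-118807 /3267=-36.37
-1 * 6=-6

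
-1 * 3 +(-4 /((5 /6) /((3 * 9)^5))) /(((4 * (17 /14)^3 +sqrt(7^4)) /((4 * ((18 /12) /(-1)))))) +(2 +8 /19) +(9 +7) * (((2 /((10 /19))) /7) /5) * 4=942600031306853 /128102275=7358183.38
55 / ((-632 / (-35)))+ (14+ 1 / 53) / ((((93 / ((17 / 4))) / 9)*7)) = 28126519 / 7268632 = 3.87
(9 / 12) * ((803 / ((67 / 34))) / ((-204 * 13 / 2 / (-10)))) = 4015 / 1742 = 2.30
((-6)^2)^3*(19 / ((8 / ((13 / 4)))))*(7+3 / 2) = 3061071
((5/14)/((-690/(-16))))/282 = 0.00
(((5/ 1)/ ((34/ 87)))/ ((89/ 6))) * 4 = 5220/ 1513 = 3.45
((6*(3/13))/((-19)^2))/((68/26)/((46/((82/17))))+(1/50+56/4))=6900/25715113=0.00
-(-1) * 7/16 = 7/16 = 0.44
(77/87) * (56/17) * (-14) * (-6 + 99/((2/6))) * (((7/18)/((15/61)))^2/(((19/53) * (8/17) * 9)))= -3536634336697/180755550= -19565.84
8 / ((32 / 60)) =15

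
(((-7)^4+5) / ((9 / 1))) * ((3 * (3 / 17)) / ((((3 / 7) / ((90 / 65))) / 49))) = 22405.19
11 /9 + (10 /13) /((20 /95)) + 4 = 2077 /234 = 8.88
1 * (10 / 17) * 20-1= 183 / 17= 10.76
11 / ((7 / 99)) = 1089 / 7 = 155.57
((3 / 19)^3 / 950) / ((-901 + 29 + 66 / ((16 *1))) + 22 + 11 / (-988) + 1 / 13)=-0.00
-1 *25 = -25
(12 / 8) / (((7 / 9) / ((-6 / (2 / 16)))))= -648 / 7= -92.57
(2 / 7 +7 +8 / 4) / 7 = 65 / 49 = 1.33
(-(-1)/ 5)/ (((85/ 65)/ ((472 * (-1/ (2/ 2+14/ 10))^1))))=-1534/ 51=-30.08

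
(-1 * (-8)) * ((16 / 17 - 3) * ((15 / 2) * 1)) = -2100 / 17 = -123.53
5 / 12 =0.42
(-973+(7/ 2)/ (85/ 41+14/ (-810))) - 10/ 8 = -33200829/ 34138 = -972.55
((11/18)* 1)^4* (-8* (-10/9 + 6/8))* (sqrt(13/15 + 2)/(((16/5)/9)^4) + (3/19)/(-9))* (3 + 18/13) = -14641/472392 + 34772375* sqrt(645)/4718592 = 187.12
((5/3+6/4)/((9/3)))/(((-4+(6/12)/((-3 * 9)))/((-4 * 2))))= 456/217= 2.10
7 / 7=1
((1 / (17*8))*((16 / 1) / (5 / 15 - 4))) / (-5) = 6 / 935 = 0.01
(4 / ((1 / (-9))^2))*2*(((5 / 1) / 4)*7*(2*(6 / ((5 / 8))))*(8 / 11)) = 870912 / 11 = 79173.82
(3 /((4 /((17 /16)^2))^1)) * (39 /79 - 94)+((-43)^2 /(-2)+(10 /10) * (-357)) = -110072753 /80896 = -1360.67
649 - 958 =-309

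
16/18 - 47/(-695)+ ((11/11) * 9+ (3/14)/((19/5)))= 16659773/1663830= 10.01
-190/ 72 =-95/ 36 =-2.64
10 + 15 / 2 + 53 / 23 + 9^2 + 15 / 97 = 450479 / 4462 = 100.96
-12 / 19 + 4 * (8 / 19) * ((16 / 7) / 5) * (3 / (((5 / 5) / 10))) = 22.47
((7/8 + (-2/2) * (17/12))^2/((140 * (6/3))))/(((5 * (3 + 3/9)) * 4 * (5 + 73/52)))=2197/895104000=0.00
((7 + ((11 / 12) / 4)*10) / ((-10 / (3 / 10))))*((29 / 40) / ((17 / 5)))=-6467 / 108800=-0.06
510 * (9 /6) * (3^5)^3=10976913855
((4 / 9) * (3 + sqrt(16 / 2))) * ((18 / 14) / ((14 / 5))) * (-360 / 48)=-225 / 49- 150 * sqrt(2) / 49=-8.92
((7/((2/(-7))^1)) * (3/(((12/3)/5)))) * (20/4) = -3675/8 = -459.38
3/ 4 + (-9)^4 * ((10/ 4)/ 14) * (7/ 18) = 3651/ 8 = 456.38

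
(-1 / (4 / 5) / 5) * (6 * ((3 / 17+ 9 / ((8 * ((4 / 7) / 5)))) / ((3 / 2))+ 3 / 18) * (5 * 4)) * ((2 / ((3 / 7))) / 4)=-195545 / 816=-239.64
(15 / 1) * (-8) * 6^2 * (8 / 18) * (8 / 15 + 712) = -1368064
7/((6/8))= 28/3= 9.33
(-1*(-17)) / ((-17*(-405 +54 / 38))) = 19 / 7668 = 0.00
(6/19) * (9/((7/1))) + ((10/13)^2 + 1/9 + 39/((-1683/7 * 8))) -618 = -186696109669/302630328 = -616.91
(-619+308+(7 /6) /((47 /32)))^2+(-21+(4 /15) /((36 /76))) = 28690407184 /298215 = 96207.12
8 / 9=0.89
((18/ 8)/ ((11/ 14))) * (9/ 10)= 567/ 220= 2.58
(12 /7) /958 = 6 /3353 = 0.00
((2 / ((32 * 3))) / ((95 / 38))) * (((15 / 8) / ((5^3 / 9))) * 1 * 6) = 27 / 4000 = 0.01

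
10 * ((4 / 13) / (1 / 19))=760 / 13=58.46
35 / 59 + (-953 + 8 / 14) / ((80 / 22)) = -4317083 / 16520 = -261.32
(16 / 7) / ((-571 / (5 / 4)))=-0.01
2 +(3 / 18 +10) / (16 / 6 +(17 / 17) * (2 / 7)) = 5.44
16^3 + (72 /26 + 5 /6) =319769 /78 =4099.60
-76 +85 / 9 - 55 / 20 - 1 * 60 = -4655 / 36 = -129.31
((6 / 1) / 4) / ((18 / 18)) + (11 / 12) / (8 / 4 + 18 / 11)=841 / 480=1.75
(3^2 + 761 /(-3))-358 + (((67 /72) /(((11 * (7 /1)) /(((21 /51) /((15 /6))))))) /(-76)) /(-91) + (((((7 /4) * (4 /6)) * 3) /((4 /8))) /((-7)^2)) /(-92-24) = -4068601480717 /6750984240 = -602.67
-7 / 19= -0.37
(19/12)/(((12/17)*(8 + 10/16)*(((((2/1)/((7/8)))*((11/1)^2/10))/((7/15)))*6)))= 15827/21640608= 0.00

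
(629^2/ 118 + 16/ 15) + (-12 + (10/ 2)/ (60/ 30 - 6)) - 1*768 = 9107381/ 3540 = 2572.71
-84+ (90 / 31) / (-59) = -153726 / 1829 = -84.05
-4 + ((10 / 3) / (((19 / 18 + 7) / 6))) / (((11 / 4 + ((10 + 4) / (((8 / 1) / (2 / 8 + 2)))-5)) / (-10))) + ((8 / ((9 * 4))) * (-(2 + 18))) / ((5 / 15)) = -2788 / 87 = -32.05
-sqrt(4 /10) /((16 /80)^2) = -5 * sqrt(10) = -15.81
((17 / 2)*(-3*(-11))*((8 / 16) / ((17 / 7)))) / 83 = 231 / 332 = 0.70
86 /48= 43 /24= 1.79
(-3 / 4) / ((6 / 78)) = -39 / 4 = -9.75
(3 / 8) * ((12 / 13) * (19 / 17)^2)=3249 / 7514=0.43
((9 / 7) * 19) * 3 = 513 / 7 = 73.29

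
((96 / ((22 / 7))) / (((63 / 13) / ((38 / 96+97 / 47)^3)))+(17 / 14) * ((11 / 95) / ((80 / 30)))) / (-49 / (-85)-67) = -25124773738219241 / 17782947974905344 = -1.41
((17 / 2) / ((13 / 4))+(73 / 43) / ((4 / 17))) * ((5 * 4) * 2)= 219810 / 559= 393.22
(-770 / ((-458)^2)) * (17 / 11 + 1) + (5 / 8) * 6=3.74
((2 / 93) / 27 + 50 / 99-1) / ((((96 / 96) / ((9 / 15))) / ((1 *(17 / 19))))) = -0.27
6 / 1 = 6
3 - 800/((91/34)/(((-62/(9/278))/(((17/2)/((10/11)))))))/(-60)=-27496519/27027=-1017.37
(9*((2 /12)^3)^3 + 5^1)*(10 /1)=27993605 /559872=50.00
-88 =-88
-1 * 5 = -5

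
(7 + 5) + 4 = 16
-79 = -79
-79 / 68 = -1.16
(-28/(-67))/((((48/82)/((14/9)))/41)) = 82369/1809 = 45.53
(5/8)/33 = 5/264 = 0.02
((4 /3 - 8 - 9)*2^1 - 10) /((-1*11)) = 124 /33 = 3.76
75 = 75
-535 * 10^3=-535000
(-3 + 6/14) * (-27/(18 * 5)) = 27/35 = 0.77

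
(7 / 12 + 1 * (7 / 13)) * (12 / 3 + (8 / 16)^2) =2975 / 624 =4.77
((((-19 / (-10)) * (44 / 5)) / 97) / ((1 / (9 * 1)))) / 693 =38 / 16975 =0.00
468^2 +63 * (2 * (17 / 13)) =2849454 / 13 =219188.77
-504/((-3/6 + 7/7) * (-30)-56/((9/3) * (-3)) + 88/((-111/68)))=167832/20875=8.04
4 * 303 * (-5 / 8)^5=-946875 / 8192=-115.59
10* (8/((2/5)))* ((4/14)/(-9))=-400/63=-6.35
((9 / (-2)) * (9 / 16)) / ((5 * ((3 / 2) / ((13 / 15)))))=-117 / 400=-0.29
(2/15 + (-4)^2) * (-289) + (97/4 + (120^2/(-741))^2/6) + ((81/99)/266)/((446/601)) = -143791726911299/31427566170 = -4575.34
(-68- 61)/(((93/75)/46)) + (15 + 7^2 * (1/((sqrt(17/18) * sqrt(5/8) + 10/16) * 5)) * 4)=-17444247/3565 + 9408 * sqrt(85)/575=-4742.35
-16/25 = -0.64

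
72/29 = 2.48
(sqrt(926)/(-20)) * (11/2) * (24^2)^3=-262766592 * sqrt(926)/5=-1599210517.88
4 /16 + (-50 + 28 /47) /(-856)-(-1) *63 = 63.31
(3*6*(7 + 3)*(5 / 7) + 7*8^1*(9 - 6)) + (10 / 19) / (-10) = 39437 / 133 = 296.52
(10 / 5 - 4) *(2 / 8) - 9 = -19 / 2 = -9.50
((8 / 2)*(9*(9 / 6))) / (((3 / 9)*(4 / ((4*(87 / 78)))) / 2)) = 4698 / 13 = 361.38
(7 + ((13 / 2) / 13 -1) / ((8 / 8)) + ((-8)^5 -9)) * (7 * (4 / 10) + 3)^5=-1344321216609 / 6250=-215091394.66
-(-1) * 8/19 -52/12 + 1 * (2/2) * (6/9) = -185/57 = -3.25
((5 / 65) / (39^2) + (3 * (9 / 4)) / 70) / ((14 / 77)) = 5875661 / 11072880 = 0.53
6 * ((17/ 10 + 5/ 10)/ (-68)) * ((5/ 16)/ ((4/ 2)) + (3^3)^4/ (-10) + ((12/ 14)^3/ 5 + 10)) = 96227469393/ 9329600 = 10314.21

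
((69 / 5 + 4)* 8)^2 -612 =491644 / 25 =19665.76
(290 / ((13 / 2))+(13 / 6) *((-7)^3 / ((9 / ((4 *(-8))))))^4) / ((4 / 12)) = 14378702971097.50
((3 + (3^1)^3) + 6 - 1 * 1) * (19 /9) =665 /9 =73.89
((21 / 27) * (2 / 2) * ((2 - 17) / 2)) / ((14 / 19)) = -95 / 12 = -7.92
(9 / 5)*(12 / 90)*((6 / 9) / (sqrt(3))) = 4*sqrt(3) / 75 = 0.09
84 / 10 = 42 / 5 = 8.40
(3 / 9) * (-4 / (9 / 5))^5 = -3200000 / 177147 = -18.06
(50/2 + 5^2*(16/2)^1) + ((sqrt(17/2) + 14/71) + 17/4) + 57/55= sqrt(34)/2 + 3600153/15620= 233.40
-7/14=-1/2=-0.50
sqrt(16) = 4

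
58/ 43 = 1.35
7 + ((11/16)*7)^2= 7721/256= 30.16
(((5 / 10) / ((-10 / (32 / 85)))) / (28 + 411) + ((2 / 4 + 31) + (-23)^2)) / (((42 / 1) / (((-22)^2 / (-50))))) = -8435739213 / 65301250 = -129.18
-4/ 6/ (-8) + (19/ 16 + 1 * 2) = 157/ 48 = 3.27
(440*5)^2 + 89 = 4840089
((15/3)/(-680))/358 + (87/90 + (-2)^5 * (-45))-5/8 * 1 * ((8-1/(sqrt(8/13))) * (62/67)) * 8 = 155 * sqrt(26)/134 + 68697379387/48931440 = 1409.85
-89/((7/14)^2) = -356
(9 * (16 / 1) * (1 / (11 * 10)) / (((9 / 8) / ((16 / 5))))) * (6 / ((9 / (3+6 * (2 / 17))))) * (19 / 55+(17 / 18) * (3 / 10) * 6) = 193536 / 10285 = 18.82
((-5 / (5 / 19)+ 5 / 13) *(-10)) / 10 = 242 / 13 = 18.62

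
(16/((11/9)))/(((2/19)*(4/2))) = 684/11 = 62.18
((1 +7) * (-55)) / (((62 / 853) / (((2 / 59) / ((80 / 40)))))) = -187660 / 1829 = -102.60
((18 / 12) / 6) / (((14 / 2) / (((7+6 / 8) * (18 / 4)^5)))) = 1830519 / 3584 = 510.75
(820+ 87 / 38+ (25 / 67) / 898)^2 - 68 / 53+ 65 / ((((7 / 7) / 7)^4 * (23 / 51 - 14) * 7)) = 8070385723319611815195 / 11964743875740767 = 674513.87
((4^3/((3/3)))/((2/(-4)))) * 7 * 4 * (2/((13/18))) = -9924.92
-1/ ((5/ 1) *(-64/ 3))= 3/ 320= 0.01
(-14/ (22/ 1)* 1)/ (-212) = 7/ 2332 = 0.00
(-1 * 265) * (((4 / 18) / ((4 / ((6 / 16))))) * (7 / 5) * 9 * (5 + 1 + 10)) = -1113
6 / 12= 1 / 2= 0.50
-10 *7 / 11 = -70 / 11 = -6.36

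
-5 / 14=-0.36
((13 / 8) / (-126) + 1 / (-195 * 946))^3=-63929465927623477 / 29764945279370036736000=-0.00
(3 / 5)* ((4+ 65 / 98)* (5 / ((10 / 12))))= 4113 / 245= 16.79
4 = 4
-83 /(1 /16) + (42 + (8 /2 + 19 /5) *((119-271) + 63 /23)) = -281777 /115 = -2450.23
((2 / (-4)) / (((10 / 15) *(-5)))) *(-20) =-3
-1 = -1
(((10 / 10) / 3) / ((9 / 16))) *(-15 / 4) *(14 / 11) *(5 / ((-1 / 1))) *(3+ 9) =5600 / 33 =169.70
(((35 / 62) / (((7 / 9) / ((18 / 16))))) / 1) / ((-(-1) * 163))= 0.01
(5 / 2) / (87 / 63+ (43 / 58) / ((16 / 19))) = 48720 / 44069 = 1.11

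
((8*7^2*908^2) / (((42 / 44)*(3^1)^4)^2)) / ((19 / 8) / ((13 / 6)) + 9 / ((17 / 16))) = 2822014953472 / 499377393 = 5651.07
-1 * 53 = -53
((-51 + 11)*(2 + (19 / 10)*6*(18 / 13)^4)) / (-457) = 3.84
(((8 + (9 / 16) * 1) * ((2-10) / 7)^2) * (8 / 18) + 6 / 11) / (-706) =-13379 / 1712403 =-0.01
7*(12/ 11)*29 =2436/ 11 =221.45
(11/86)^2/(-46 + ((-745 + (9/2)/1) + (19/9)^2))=-9801/468503318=-0.00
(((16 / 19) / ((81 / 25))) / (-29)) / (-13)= 400 / 580203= 0.00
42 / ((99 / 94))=1316 / 33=39.88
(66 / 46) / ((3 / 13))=143 / 23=6.22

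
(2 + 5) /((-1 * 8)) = -7 /8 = -0.88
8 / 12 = 2 / 3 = 0.67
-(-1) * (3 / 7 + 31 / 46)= 355 / 322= 1.10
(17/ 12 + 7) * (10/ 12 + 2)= 1717/ 72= 23.85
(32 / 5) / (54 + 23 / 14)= 448 / 3895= 0.12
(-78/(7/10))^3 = -474552000/343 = -1383533.53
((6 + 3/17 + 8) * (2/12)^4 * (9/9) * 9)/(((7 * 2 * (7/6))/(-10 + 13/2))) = -241/11424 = -0.02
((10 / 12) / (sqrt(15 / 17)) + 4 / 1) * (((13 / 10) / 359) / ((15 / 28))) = 91 * sqrt(255) / 242325 + 728 / 26925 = 0.03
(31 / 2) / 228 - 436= -198785 / 456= -435.93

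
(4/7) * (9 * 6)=216/7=30.86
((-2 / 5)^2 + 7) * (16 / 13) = 2864 / 325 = 8.81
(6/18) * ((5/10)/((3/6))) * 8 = 8/3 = 2.67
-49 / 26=-1.88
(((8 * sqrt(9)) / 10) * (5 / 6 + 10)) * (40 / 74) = 520 / 37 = 14.05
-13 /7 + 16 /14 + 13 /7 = 8 /7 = 1.14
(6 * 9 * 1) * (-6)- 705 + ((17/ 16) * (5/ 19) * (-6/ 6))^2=-95088839/ 92416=-1028.92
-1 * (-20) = 20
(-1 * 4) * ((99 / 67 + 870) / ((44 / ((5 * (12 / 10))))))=-350334 / 737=-475.35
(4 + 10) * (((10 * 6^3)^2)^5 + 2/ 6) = 92851046282708010317905920000000014/ 3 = 30950348760902670105968640000000000.00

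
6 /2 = 3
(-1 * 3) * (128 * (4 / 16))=-96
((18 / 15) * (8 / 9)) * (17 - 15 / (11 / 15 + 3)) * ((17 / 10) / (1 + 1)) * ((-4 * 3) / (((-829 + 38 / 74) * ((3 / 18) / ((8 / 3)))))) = 7316528 / 2682225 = 2.73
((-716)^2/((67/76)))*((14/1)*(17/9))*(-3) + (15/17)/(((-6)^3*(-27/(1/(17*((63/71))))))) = -109403191664275223/2371425336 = -46133938.95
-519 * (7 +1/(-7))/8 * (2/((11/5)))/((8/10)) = -38925/77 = -505.52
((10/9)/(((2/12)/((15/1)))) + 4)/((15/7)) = 728/15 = 48.53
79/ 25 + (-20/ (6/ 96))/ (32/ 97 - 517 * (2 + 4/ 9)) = 9412021/ 2757475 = 3.41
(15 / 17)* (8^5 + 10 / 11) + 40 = 5414350 / 187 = 28953.74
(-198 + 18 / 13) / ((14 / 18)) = -23004 / 91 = -252.79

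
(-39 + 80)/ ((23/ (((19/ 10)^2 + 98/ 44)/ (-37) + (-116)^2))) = 22453763939/ 936100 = 23986.50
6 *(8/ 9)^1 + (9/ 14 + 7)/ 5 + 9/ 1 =3331/ 210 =15.86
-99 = -99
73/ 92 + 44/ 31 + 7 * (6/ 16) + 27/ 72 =14867/ 2852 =5.21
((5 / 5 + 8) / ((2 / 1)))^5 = 1845.28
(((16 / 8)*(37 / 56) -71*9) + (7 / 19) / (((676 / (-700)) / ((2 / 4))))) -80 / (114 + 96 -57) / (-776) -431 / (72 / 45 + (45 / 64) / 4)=-2670724714267315 / 3032919879444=-880.58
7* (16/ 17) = 112/ 17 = 6.59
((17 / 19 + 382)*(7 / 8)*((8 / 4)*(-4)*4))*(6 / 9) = -7147.37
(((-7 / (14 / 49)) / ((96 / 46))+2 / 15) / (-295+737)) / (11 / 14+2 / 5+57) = -12999 / 28804256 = -0.00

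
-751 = -751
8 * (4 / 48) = 2 / 3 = 0.67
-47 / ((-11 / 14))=658 / 11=59.82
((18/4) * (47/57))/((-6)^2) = 47/456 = 0.10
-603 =-603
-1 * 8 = -8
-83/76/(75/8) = -166/1425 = -0.12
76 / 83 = 0.92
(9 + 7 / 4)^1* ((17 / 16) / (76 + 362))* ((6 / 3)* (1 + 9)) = 3655 / 7008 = 0.52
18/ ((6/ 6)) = 18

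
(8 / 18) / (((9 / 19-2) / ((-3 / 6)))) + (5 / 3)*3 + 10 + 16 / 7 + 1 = 33674 / 1827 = 18.43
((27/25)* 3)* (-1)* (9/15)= -243/125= -1.94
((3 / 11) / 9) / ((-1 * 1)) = -1 / 33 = -0.03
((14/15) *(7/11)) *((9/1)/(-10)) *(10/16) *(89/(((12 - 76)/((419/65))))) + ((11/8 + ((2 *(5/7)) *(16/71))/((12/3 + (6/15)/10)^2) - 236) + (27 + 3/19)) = -36048834783003589/176318849907200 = -204.45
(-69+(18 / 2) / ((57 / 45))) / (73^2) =-1176 / 101251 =-0.01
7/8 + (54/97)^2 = 89191/75272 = 1.18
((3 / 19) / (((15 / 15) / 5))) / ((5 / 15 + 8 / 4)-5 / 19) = 45 / 118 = 0.38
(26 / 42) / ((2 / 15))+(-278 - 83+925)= 568.64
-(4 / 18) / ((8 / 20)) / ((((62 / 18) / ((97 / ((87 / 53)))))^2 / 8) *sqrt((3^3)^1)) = -1057195240 *sqrt(3) / 7273809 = -251.74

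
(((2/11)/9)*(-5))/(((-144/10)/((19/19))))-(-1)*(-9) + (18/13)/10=-2051239/231660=-8.85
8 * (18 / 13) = 144 / 13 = 11.08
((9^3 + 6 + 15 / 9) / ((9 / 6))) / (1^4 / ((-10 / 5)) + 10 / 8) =17680 / 27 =654.81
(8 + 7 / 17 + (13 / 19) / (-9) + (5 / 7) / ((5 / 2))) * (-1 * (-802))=140701276 / 20349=6914.41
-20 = -20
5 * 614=3070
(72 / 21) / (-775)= -24 / 5425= -0.00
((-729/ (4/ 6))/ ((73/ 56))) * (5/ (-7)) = 43740/ 73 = 599.18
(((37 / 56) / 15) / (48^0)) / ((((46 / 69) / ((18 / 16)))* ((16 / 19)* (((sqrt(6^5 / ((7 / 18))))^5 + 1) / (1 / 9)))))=-1687903 / 550102655919495229128998512640 + 10167979873968* sqrt(21) / 268604812460691029848143805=0.00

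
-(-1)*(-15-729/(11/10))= -7455/11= -677.73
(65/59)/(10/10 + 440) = 65/26019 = 0.00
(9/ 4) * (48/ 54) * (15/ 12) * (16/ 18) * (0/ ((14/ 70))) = 0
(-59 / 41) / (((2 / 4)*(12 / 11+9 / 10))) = -12980 / 8979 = -1.45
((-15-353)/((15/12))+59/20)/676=-5829/13520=-0.43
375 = 375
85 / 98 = 0.87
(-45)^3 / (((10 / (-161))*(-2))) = -2934225 / 4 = -733556.25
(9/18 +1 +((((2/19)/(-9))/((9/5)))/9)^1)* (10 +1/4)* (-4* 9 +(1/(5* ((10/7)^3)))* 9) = -33472981421/61560000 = -543.75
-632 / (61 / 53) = -33496 / 61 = -549.11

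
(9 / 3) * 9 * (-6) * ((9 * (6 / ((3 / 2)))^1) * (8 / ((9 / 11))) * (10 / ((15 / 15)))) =-570240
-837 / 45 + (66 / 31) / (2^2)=-5601 / 310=-18.07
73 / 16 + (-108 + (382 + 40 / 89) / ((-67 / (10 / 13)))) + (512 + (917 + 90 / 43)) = 1323.26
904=904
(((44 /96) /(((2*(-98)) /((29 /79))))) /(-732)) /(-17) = -319 /4624389504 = -0.00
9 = 9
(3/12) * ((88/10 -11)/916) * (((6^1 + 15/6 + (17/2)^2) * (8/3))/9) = -3553/247320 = -0.01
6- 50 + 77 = 33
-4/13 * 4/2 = -8/13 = -0.62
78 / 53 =1.47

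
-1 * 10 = -10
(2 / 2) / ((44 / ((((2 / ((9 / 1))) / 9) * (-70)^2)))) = 2450 / 891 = 2.75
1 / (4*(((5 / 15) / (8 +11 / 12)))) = 107 / 16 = 6.69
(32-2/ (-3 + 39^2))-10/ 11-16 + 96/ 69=12509/ 759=16.48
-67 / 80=-0.84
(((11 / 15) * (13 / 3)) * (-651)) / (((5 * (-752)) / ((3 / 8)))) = 31031 / 150400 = 0.21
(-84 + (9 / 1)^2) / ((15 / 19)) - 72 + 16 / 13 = -4847 / 65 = -74.57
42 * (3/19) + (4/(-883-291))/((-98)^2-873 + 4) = 646058032/97421455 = 6.63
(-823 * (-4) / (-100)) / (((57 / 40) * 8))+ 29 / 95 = -736 / 285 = -2.58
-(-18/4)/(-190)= -0.02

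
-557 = -557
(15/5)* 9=27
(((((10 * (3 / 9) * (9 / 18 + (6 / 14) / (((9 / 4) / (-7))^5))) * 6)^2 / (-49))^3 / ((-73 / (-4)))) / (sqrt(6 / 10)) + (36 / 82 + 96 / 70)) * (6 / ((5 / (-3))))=-46764 / 7175 + 22080110086984865052738363837438445225000000000 * sqrt(15) / 166470621277652726241191349488571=513699642573494.03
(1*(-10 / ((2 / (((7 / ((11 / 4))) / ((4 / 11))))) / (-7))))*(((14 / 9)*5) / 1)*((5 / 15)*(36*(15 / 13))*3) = 1029000 / 13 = 79153.85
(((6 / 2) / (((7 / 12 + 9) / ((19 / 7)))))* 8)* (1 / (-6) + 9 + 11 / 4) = 63384 / 805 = 78.74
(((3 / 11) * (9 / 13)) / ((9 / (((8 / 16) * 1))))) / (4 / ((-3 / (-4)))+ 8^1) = 9 / 11440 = 0.00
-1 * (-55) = 55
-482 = -482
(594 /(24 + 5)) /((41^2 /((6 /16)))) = 891 /194996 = 0.00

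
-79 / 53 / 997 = -79 / 52841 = -0.00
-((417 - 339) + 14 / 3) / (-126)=124 / 189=0.66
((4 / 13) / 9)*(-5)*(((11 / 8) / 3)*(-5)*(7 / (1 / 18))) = 1925 / 39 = 49.36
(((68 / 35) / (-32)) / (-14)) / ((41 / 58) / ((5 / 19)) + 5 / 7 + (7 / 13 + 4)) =0.00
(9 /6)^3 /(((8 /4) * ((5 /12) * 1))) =81 /20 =4.05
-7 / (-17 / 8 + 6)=-56 / 31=-1.81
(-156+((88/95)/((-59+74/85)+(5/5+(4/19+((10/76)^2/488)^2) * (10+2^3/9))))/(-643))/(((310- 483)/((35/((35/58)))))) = 5508712101091688585736/105327956894132674567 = 52.30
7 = 7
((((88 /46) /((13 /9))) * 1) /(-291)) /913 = -12 /2407249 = -0.00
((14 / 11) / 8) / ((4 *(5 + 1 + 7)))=7 / 2288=0.00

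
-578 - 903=-1481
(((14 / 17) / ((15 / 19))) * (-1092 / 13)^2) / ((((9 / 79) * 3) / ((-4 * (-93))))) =2042897024 / 255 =8011360.88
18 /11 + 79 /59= 1931 /649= 2.98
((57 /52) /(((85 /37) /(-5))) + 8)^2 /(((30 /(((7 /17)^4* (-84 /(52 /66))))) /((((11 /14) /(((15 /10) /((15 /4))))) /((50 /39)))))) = -4.93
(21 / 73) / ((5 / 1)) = 21 / 365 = 0.06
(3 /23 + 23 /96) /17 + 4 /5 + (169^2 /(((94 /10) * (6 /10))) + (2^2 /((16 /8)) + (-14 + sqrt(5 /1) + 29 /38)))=sqrt(5) + 846973127537 /167598240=5055.83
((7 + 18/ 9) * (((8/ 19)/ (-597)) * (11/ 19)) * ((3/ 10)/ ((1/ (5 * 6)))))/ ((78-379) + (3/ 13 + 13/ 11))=339768/ 3077654599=0.00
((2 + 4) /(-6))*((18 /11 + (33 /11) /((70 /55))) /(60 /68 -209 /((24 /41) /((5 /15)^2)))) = 1129140 /10967341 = 0.10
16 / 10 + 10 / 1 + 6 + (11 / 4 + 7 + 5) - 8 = 24.35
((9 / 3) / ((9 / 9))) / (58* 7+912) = 3 / 1318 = 0.00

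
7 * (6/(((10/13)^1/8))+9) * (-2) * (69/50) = -172431/125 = -1379.45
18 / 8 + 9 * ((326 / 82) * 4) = 23841 / 164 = 145.37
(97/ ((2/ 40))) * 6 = 11640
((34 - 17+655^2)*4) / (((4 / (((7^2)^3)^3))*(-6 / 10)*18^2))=-3593918862524150513.67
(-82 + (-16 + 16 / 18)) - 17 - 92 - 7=-1918 / 9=-213.11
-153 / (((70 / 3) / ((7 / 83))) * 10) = -459 / 8300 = -0.06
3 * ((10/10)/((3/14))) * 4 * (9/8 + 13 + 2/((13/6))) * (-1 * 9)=-98595/13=-7584.23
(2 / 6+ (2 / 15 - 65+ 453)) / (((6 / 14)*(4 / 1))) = 40789 / 180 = 226.61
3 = 3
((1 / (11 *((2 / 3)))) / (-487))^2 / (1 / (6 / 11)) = 27 / 631343878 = 0.00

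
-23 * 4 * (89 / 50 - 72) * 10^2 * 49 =31655176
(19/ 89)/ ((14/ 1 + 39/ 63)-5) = 399/ 17978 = 0.02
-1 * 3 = -3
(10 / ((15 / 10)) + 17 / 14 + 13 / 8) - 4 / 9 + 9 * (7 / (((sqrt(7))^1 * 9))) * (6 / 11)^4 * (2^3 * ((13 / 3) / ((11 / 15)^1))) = 4567 / 504 + 673920 * sqrt(7) / 161051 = 20.13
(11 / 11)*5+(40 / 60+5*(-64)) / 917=12797 / 2751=4.65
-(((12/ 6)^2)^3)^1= -64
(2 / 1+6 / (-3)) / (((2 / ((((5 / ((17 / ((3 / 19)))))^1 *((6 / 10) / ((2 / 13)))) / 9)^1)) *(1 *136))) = 0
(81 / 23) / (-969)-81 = -81.00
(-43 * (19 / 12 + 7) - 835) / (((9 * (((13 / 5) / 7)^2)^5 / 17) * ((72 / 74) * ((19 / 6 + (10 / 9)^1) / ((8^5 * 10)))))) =-3582950560590.89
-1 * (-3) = 3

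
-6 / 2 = -3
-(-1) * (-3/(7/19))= -57/7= -8.14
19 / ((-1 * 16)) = -19 / 16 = -1.19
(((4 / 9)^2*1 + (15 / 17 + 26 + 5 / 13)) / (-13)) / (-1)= 491642 / 232713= 2.11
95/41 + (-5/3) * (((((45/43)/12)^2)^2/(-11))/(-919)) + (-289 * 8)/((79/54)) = -45222046510787790977/28657145728473856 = -1578.04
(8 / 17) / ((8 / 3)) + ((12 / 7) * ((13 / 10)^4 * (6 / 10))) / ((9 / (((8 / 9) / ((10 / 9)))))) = 813662 / 1859375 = 0.44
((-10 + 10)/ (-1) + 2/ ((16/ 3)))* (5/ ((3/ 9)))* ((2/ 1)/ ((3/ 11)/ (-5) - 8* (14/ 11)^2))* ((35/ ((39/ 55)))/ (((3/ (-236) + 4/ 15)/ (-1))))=15460396875/ 92011751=168.03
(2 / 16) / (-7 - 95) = -1 / 816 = -0.00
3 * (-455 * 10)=-13650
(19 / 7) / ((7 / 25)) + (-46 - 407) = -21722 / 49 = -443.31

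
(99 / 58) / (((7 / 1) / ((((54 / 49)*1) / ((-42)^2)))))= 297 / 1949612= 0.00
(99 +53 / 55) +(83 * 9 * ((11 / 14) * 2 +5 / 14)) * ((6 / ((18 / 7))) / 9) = 52081 / 110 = 473.46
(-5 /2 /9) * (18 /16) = -5 /16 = -0.31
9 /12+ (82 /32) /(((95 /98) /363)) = 729837 /760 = 960.31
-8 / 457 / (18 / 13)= -52 / 4113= -0.01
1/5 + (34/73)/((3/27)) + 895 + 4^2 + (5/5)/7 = 2339191/2555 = 915.53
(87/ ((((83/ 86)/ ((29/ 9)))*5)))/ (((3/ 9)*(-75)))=-72326/ 31125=-2.32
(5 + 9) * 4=56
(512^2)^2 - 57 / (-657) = 15049565405203 / 219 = 68719476736.09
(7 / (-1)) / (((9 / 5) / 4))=-140 / 9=-15.56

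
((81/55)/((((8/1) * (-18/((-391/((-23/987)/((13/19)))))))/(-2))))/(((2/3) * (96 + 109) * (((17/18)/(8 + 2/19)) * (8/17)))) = 371034027/11840800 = 31.34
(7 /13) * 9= 63 /13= 4.85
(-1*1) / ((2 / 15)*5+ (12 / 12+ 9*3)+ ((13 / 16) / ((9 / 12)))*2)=-6 / 185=-0.03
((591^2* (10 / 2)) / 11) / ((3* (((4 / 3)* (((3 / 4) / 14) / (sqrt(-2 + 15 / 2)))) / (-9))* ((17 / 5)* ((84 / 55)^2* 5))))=-160087125* sqrt(22) / 1904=-394367.21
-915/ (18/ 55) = -16775/ 6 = -2795.83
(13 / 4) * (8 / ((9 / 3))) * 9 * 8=624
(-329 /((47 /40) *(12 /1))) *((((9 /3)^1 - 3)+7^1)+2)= -210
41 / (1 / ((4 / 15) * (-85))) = -929.33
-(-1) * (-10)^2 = 100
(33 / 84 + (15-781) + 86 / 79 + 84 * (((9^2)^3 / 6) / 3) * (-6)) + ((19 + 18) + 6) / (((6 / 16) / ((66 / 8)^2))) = -32899757337 / 2212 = -14873308.02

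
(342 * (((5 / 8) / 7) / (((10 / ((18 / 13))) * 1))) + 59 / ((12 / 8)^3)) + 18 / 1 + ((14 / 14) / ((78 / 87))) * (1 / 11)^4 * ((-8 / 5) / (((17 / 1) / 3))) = 39.71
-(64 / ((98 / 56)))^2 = -65536 / 49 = -1337.47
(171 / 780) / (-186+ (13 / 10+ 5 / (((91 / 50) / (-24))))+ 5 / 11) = -4389 / 5008594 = -0.00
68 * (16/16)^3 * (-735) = -49980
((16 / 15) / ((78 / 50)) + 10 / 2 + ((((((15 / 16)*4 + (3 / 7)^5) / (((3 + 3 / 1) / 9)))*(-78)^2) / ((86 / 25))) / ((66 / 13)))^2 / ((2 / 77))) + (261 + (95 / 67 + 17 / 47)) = 524200131093561204761534339 / 3518744742655938432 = 148973616.85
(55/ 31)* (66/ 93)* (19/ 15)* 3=4598/ 961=4.78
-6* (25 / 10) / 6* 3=-15 / 2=-7.50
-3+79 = 76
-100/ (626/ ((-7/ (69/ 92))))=1400/ 939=1.49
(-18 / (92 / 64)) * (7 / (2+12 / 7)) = -7056 / 299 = -23.60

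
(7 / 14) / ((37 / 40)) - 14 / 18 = -0.24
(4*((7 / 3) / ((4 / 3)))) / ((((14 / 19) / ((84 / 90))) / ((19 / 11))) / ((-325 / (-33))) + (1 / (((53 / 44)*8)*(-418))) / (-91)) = 243754420 / 1616171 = 150.82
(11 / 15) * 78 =286 / 5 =57.20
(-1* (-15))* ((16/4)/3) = 20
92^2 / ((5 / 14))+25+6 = 118651 / 5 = 23730.20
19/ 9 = 2.11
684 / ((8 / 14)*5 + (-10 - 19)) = -26.16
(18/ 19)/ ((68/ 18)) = 81/ 323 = 0.25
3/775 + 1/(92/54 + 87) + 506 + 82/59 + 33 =11836098373/21902275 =540.40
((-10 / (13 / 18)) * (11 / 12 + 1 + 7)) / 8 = -15.43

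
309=309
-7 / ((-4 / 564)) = 987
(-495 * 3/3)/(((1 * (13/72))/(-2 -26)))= 997920/13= 76763.08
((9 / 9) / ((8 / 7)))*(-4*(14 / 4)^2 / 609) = -49 / 696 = -0.07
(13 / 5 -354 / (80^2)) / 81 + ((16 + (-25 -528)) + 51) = -125963057 / 259200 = -485.97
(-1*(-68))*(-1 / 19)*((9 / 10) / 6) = -51 / 95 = -0.54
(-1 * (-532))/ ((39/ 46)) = 627.49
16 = 16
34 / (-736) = -17 / 368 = -0.05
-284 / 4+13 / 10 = -697 / 10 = -69.70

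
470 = 470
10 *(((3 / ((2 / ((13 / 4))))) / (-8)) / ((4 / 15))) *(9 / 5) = -41.13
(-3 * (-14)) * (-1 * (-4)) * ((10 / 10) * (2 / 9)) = 112 / 3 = 37.33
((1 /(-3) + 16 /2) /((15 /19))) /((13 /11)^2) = 52877 /7605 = 6.95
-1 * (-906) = 906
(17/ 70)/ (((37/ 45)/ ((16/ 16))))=153/ 518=0.30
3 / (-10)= -3 / 10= -0.30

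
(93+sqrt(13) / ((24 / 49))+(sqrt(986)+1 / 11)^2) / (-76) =-32640 / 2299-49*sqrt(13) / 1824-sqrt(986) / 418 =-14.37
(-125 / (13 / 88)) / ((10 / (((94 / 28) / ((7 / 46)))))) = -1189100 / 637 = -1866.72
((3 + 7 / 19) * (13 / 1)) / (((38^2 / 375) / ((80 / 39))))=160000 / 6859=23.33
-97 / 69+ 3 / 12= -319 / 276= -1.16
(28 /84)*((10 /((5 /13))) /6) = 13 /9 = 1.44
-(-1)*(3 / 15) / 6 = 1 / 30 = 0.03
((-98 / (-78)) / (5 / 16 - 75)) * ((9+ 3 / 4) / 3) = -196 / 3585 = -0.05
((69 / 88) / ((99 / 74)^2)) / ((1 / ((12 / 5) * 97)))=101.99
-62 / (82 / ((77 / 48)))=-2387 / 1968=-1.21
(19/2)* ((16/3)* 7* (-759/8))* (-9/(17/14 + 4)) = 4239774/73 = 58079.10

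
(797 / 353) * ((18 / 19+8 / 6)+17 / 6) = 464651 / 40242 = 11.55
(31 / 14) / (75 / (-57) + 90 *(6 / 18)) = 589 / 7630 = 0.08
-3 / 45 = -1 / 15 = -0.07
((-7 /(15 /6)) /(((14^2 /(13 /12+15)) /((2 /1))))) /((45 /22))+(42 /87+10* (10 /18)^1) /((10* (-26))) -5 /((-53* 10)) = -22511779 /94410225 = -0.24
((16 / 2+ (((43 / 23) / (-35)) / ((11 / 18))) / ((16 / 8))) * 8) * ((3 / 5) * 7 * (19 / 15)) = 10708856 / 31625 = 338.62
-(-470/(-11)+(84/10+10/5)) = -2922/55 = -53.13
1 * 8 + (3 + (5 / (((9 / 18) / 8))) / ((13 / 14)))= 1263 / 13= 97.15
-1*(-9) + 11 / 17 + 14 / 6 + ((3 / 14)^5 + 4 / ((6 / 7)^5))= 20.63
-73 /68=-1.07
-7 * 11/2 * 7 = -539/2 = -269.50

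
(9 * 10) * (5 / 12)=75 / 2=37.50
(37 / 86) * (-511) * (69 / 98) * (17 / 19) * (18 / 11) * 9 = -256630113 / 125818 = -2039.69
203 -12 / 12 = 202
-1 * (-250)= 250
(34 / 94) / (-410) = -17 / 19270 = -0.00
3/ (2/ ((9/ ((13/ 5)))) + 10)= 135/ 476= 0.28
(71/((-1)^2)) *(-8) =-568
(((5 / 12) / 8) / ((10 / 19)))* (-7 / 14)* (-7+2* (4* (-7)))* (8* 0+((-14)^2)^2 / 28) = 136857 / 32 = 4276.78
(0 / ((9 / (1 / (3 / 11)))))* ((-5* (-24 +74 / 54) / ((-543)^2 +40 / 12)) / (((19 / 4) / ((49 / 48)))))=0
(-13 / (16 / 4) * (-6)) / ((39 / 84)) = 42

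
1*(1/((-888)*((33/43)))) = -43/29304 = -0.00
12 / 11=1.09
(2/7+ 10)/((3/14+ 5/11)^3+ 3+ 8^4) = 37566144/14971722863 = 0.00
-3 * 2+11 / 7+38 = 235 / 7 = 33.57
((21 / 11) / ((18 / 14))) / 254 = 49 / 8382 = 0.01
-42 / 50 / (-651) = 1 / 775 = 0.00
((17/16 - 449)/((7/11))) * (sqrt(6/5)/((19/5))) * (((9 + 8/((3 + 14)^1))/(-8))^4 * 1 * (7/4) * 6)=-158911324877151 * sqrt(30)/207998025728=-4184.62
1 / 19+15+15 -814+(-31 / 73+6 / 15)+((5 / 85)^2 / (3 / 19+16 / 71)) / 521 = -423226771243043 / 539849339755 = -783.97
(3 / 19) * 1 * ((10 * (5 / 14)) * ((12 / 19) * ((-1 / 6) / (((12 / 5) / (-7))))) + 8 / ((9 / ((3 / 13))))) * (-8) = -1.64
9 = 9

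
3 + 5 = 8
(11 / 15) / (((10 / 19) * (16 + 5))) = 209 / 3150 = 0.07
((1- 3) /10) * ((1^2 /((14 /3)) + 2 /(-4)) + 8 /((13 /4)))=-198 /455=-0.44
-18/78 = -3/13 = -0.23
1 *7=7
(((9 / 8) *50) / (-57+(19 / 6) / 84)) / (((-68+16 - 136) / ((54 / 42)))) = 18225 / 2698646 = 0.01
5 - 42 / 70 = 4.40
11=11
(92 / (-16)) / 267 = -23 / 1068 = -0.02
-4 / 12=-0.33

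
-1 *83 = -83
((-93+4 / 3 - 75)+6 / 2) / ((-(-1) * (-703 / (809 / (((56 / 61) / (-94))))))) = -1138826873 / 59052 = -19285.15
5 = 5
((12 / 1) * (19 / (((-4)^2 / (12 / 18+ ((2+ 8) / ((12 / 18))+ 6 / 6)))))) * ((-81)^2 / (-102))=-1038825 / 68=-15276.84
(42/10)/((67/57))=1197/335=3.57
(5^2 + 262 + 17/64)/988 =18385/63232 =0.29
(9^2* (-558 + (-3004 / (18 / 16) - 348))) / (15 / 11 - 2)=455202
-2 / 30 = -1 / 15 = -0.07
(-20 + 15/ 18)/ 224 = -115/ 1344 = -0.09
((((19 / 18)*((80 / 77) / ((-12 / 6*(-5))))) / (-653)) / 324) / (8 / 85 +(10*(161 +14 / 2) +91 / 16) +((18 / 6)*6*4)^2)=-25840 / 342462698686647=-0.00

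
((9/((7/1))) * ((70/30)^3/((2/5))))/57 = 245/342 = 0.72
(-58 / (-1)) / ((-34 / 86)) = -2494 / 17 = -146.71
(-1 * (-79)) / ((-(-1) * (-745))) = -79 / 745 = -0.11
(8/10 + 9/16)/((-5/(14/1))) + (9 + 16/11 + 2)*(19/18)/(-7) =-789059/138600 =-5.69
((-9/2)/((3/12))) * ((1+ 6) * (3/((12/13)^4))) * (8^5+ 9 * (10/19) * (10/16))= -497936786711/29184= -17061978.71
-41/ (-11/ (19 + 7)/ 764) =814424/ 11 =74038.55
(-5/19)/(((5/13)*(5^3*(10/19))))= -13/1250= -0.01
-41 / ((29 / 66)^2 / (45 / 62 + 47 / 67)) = -529447842 / 1746757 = -303.10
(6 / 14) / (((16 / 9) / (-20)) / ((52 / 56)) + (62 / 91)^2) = 159705 / 137308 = 1.16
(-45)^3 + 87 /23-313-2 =-2103033 /23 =-91436.22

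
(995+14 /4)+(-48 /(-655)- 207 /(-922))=998.80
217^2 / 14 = 6727 / 2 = 3363.50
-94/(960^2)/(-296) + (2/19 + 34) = 88385127293/2591539200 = 34.11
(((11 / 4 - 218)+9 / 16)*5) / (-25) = 687 / 16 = 42.94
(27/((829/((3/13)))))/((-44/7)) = -567/474188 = -0.00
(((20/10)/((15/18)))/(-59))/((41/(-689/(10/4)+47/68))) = 280407/1028075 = 0.27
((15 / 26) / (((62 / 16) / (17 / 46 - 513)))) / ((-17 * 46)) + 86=312033109 / 3624179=86.10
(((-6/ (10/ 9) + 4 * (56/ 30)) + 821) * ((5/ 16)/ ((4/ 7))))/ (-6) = -43211/ 576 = -75.02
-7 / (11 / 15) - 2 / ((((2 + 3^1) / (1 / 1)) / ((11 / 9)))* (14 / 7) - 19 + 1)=-5549 / 594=-9.34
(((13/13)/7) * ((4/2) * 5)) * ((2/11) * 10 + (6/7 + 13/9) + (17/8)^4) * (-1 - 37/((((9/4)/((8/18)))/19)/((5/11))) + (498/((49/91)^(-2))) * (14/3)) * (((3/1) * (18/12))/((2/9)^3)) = 287436970436046345/32833568768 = 8754362.72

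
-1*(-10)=10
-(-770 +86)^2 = -467856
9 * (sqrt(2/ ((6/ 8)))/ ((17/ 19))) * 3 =342 * sqrt(6)/ 17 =49.28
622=622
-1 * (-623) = 623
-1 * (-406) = 406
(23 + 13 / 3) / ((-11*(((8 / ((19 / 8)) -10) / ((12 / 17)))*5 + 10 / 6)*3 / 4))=12464 / 170445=0.07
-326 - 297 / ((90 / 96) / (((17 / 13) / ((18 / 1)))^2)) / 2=-2485588 / 7605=-326.84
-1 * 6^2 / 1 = -36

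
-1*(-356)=356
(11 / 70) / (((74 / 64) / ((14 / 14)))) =176 / 1295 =0.14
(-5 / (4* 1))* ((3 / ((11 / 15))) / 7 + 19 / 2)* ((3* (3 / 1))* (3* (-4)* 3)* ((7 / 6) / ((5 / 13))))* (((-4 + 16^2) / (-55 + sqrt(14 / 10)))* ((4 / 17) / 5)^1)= -343414890 / 128503 - 68682978* sqrt(35) / 7067665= -2729.92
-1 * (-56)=56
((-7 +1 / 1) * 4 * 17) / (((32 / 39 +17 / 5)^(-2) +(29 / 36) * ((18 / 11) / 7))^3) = -463043014588787329142136768 / 16578236441295230990471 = -27930.78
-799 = -799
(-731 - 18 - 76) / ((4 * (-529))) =0.39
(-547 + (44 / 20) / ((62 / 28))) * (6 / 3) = -169262 / 155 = -1092.01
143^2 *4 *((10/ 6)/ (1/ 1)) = 408980/ 3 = 136326.67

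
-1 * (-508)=508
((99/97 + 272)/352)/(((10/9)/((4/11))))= 238347/938960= 0.25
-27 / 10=-2.70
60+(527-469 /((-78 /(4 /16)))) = 183613 /312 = 588.50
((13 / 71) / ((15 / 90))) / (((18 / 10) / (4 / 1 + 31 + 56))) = 11830 / 213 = 55.54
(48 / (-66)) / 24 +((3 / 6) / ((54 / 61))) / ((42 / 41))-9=-423065 / 49896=-8.48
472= 472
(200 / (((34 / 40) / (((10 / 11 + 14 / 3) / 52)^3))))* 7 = 2725408000 / 1342211013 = 2.03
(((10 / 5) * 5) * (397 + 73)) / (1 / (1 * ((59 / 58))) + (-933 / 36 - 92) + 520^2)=3327600 / 191360411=0.02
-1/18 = -0.06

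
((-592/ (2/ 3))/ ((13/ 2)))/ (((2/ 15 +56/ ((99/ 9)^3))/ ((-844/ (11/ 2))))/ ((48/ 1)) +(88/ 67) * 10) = -8749396085760/ 841173438079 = -10.40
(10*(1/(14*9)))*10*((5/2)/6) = 125/378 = 0.33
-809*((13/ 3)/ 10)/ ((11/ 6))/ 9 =-10517/ 495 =-21.25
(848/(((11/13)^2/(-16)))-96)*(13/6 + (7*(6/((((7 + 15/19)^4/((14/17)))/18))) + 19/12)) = -287766543215337/3855149177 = -74644.72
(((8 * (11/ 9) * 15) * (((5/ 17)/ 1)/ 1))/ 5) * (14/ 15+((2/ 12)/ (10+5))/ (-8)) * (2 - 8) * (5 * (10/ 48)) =-184525/ 3672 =-50.25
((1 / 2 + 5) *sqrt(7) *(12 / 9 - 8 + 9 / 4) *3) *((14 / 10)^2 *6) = -85701 *sqrt(7) / 100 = -2267.44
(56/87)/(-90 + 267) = 56/15399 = 0.00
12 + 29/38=485/38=12.76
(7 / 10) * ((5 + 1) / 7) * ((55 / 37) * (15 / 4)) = 495 / 148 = 3.34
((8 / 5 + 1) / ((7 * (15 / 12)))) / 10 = 26 / 875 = 0.03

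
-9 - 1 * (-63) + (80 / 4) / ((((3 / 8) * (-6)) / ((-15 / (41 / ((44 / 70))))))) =48254 / 861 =56.04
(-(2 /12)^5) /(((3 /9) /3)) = -1 /864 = -0.00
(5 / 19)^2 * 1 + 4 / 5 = 1569 / 1805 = 0.87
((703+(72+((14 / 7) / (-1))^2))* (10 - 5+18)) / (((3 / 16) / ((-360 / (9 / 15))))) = -57334400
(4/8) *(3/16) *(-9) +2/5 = -71/160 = -0.44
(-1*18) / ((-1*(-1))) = -18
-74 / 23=-3.22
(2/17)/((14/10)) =10/119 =0.08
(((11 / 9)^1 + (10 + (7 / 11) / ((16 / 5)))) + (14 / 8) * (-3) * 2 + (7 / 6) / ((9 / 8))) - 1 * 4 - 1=-14455 / 4752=-3.04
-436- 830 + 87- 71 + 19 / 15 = -18731 / 15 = -1248.73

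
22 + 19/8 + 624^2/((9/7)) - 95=2422219/8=302777.38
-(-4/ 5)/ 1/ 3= 0.27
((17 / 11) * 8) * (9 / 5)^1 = 1224 / 55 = 22.25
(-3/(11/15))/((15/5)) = -15/11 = -1.36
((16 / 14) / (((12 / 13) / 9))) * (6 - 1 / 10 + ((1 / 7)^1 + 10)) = 43797 / 245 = 178.76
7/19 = 0.37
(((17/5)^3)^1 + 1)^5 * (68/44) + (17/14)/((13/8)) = 456444991848941822036/2777099609375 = 164360324.10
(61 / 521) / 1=61 / 521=0.12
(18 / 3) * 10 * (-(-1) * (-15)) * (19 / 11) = -17100 / 11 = -1554.55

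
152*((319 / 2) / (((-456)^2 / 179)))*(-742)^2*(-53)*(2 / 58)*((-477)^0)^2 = -14363801837 / 684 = -20999710.29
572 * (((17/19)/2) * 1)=4862/19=255.89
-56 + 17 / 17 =-55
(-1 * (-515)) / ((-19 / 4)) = -2060 / 19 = -108.42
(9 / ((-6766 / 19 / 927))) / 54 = -5871 / 13532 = -0.43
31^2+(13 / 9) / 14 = 121099 / 126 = 961.10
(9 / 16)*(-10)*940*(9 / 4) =-95175 / 8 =-11896.88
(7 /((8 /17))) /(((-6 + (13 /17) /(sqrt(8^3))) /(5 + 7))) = -158473728 /5326679 -631176 * sqrt(2) /5326679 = -29.92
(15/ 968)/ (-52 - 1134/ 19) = -285/ 2054096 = -0.00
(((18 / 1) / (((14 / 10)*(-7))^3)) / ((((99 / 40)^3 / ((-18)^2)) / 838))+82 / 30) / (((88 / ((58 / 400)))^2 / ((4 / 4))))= -671168271970061 / 727583581401600000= -0.00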